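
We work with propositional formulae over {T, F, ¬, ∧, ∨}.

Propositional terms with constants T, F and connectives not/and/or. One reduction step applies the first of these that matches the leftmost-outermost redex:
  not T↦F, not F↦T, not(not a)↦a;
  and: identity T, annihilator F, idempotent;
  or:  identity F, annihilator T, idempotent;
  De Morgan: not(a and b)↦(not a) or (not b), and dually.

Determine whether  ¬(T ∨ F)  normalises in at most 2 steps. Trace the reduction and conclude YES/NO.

  start: ¬(T ∨ F)
  step 1: ¬T ∧ ¬F
  step 2: F ∧ ¬F

Answer: NO — after 2 steps the term is F ∧ ¬F, not yet normal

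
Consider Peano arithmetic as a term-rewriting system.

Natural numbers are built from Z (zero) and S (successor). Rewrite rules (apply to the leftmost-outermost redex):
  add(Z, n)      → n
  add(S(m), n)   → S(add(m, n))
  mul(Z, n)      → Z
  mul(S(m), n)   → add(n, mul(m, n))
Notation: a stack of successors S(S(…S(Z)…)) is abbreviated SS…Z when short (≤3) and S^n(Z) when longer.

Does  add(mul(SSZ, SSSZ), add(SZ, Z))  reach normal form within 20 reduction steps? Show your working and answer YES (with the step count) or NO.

Answer: YES — reaches normal form S^7(Z) in 20 ≤ 20 steps

Working:
  start: add(mul(SSZ, SSSZ), add(SZ, Z))
  step 1: add(add(SSSZ, mul(SZ, SSSZ)), add(SZ, Z))
  step 2: add(S(add(SSZ, mul(SZ, SSSZ))), add(SZ, Z))
  step 3: S(add(add(SSZ, mul(SZ, SSSZ)), add(SZ, Z)))
  step 4: S(add(S(add(SZ, mul(SZ, SSSZ))), add(SZ, Z)))
  step 5: S(S(add(add(SZ, mul(SZ, SSSZ)), add(SZ, Z))))
  step 6: S(S(add(S(add(Z, mul(SZ, SSSZ))), add(SZ, Z))))
  step 7: S(S(S(add(add(Z, mul(SZ, SSSZ)), add(SZ, Z)))))
  step 8: S(S(S(add(mul(SZ, SSSZ), add(SZ, Z)))))
  step 9: S(S(S(add(add(SSSZ, mul(Z, SSSZ)), add(SZ, Z)))))
  step 10: S(S(S(add(S(add(SSZ, mul(Z, SSSZ))), add(SZ, Z)))))
  step 11: S(S(S(S(add(add(SSZ, mul(Z, SSSZ)), add(SZ, Z))))))
  step 12: S(S(S(S(add(S(add(SZ, mul(Z, SSSZ))), add(SZ, Z))))))
  step 13: S(S(S(S(S(add(add(SZ, mul(Z, SSSZ)), add(SZ, Z)))))))
  step 14: S(S(S(S(S(add(S(add(Z, mul(Z, SSSZ))), add(SZ, Z)))))))
  step 15: S(S(S(S(S(S(add(add(Z, mul(Z, SSSZ)), add(SZ, Z))))))))
  step 16: S(S(S(S(S(S(add(mul(Z, SSSZ), add(SZ, Z))))))))
  step 17: S(S(S(S(S(S(add(Z, add(SZ, Z))))))))
  step 18: S(S(S(S(S(S(add(SZ, Z)))))))
  step 19: S(S(S(S(S(S(S(add(Z, Z))))))))
  step 20: S^7(Z)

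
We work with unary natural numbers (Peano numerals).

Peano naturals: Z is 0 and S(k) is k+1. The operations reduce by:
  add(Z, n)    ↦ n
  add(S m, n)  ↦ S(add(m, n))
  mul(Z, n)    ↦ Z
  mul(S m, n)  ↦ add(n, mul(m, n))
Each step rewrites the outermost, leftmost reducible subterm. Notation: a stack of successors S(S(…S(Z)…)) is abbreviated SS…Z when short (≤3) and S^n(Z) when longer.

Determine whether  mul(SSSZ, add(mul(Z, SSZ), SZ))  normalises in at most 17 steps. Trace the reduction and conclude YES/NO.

  start: mul(SSSZ, add(mul(Z, SSZ), SZ))
  [1] add(add(mul(Z, SSZ), SZ), mul(SSZ, add(mul(Z, SSZ), SZ)))
  [2] add(add(Z, SZ), mul(SSZ, add(mul(Z, SSZ), SZ)))
  [3] add(SZ, mul(SSZ, add(mul(Z, SSZ), SZ)))
  [4] S(add(Z, mul(SSZ, add(mul(Z, SSZ), SZ))))
  [5] S(mul(SSZ, add(mul(Z, SSZ), SZ)))
  [6] S(add(add(mul(Z, SSZ), SZ), mul(SZ, add(mul(Z, SSZ), SZ))))
  [7] S(add(add(Z, SZ), mul(SZ, add(mul(Z, SSZ), SZ))))
  [8] S(add(SZ, mul(SZ, add(mul(Z, SSZ), SZ))))
  [9] S(S(add(Z, mul(SZ, add(mul(Z, SSZ), SZ)))))
  [10] S(S(mul(SZ, add(mul(Z, SSZ), SZ))))
  [11] S(S(add(add(mul(Z, SSZ), SZ), mul(Z, add(mul(Z, SSZ), SZ)))))
  [12] S(S(add(add(Z, SZ), mul(Z, add(mul(Z, SSZ), SZ)))))
  [13] S(S(add(SZ, mul(Z, add(mul(Z, SSZ), SZ)))))
  [14] S(S(S(add(Z, mul(Z, add(mul(Z, SSZ), SZ))))))
  [15] S(S(S(mul(Z, add(mul(Z, SSZ), SZ)))))
  [16] SSSZ

Answer: YES — reaches normal form SSSZ in 16 ≤ 17 steps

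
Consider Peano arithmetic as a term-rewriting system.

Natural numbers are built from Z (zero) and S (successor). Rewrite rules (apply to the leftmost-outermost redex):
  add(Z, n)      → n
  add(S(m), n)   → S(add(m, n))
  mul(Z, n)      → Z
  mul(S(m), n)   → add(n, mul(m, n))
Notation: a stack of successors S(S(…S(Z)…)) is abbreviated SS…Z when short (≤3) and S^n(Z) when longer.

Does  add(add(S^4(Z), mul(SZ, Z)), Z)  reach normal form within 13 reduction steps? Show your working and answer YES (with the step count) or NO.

  start: add(add(S^4(Z), mul(SZ, Z)), Z)
  →1  add(S(add(SSSZ, mul(SZ, Z))), Z)
  →2  S(add(add(SSSZ, mul(SZ, Z)), Z))
  →3  S(add(S(add(SSZ, mul(SZ, Z))), Z))
  →4  S(S(add(add(SSZ, mul(SZ, Z)), Z)))
  →5  S(S(add(S(add(SZ, mul(SZ, Z))), Z)))
  →6  S(S(S(add(add(SZ, mul(SZ, Z)), Z))))
  →7  S(S(S(add(S(add(Z, mul(SZ, Z))), Z))))
  →8  S(S(S(S(add(add(Z, mul(SZ, Z)), Z)))))
  →9  S(S(S(S(add(mul(SZ, Z), Z)))))
  →10  S(S(S(S(add(add(Z, mul(Z, Z)), Z)))))
  →11  S(S(S(S(add(mul(Z, Z), Z)))))
  →12  S(S(S(S(add(Z, Z)))))
  →13  S^4(Z)

Answer: YES — reaches normal form S^4(Z) in 13 ≤ 13 steps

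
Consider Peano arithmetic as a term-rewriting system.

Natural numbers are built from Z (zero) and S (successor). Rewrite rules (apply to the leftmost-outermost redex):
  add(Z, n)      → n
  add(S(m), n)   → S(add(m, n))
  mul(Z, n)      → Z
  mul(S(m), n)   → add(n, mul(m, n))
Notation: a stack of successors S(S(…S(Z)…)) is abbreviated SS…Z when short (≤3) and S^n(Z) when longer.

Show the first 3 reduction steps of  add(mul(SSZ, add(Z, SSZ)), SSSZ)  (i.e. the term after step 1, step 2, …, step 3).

Answer: after 3 steps: add(S(add(SZ, mul(SZ, add(Z, SSZ)))), SSSZ)

Working:
  start: add(mul(SSZ, add(Z, SSZ)), SSSZ)
  →1  add(add(add(Z, SSZ), mul(SZ, add(Z, SSZ))), SSSZ)
  →2  add(add(SSZ, mul(SZ, add(Z, SSZ))), SSSZ)
  →3  add(S(add(SZ, mul(SZ, add(Z, SSZ)))), SSSZ)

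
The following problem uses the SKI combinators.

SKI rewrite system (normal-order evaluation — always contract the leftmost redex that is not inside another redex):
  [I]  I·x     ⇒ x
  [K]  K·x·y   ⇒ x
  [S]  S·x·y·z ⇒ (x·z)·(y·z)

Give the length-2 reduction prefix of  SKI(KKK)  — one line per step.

  start: SKI(KKK)
  [1] K(KKK)(I(KKK))
  [2] KKK

Answer: after 2 steps: KKK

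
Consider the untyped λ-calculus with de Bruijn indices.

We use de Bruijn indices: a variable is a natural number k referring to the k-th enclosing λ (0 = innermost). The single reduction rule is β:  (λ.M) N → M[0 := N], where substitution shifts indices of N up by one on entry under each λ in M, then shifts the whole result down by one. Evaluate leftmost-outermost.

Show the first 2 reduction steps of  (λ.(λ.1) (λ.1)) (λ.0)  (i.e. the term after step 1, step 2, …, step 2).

Answer: after 2 steps: λ.0

Reduction:
  start: (λ.(λ.1) (λ.1)) (λ.0)
  →1  (λ.λ.0) (λ.λ.0)
  →2  λ.0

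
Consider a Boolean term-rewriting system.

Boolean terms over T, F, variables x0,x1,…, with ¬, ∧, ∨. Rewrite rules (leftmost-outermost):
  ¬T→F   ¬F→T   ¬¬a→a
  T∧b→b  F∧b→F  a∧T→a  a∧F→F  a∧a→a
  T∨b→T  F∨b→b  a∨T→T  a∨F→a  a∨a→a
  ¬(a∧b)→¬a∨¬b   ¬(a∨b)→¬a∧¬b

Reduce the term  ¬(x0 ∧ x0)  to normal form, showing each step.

Answer: normal form = ¬x0  (in 2 steps)

Working:
  start: ¬(x0 ∧ x0)
  step 1: ¬x0 ∨ ¬x0
  step 2: ¬x0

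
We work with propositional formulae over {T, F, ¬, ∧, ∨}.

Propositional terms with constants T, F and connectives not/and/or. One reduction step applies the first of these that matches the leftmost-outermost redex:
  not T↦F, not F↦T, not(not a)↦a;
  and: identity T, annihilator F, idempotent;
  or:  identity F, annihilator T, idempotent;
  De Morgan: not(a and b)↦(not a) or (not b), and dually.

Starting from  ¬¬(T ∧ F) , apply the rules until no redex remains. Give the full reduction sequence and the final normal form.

  start: ¬¬(T ∧ F)
  [1] T ∧ F
  [2] F

Answer: normal form = F  (in 2 steps)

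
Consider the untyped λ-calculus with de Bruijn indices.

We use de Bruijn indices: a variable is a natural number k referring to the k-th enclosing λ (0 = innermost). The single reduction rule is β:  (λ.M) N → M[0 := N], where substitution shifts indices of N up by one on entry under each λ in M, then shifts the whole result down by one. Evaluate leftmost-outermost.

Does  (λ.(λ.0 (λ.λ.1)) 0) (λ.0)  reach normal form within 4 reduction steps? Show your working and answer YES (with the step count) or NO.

  start: (λ.(λ.0 (λ.λ.1)) 0) (λ.0)
  step 1: (λ.0 (λ.λ.1)) (λ.0)
  step 2: (λ.0) (λ.λ.1)
  step 3: λ.λ.1

Answer: YES — reaches normal form λ.λ.1 in 3 ≤ 4 steps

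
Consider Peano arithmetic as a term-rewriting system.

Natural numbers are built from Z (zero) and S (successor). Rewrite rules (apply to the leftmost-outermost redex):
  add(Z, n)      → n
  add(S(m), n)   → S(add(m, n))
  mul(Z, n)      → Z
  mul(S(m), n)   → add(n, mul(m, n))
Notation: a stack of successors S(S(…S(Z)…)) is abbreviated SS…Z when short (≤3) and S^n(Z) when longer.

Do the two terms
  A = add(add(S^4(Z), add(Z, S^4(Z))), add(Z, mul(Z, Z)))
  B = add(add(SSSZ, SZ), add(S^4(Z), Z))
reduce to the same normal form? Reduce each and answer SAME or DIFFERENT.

Answer: SAME — A ⇓ S^8(Z), B ⇓ S^8(Z)

Derivation:
Term A:
  start: add(add(S^4(Z), add(Z, S^4(Z))), add(Z, mul(Z, Z)))
  step 1: add(S(add(SSSZ, add(Z, S^4(Z)))), add(Z, mul(Z, Z)))
  step 2: S(add(add(SSSZ, add(Z, S^4(Z))), add(Z, mul(Z, Z))))
  step 3: S(add(S(add(SSZ, add(Z, S^4(Z)))), add(Z, mul(Z, Z))))
  step 4: S(S(add(add(SSZ, add(Z, S^4(Z))), add(Z, mul(Z, Z)))))
  step 5: S(S(add(S(add(SZ, add(Z, S^4(Z)))), add(Z, mul(Z, Z)))))
  step 6: S(S(S(add(add(SZ, add(Z, S^4(Z))), add(Z, mul(Z, Z))))))
  step 7: S(S(S(add(S(add(Z, add(Z, S^4(Z)))), add(Z, mul(Z, Z))))))
  step 8: S(S(S(S(add(add(Z, add(Z, S^4(Z))), add(Z, mul(Z, Z)))))))
  step 9: S(S(S(S(add(add(Z, S^4(Z)), add(Z, mul(Z, Z)))))))
  step 10: S(S(S(S(add(S^4(Z), add(Z, mul(Z, Z)))))))
  step 11: S(S(S(S(S(add(SSSZ, add(Z, mul(Z, Z))))))))
  step 12: S(S(S(S(S(S(add(SSZ, add(Z, mul(Z, Z)))))))))
  step 13: S(S(S(S(S(S(S(add(SZ, add(Z, mul(Z, Z))))))))))
  step 14: S(S(S(S(S(S(S(S(add(Z, add(Z, mul(Z, Z)))))))))))
  step 15: S(S(S(S(S(S(S(S(add(Z, mul(Z, Z))))))))))
  step 16: S(S(S(S(S(S(S(S(mul(Z, Z)))))))))
  step 17: S^8(Z)

Term B:
  start: add(add(SSSZ, SZ), add(S^4(Z), Z))
  step 1: add(S(add(SSZ, SZ)), add(S^4(Z), Z))
  step 2: S(add(add(SSZ, SZ), add(S^4(Z), Z)))
  step 3: S(add(S(add(SZ, SZ)), add(S^4(Z), Z)))
  step 4: S(S(add(add(SZ, SZ), add(S^4(Z), Z))))
  step 5: S(S(add(S(add(Z, SZ)), add(S^4(Z), Z))))
  step 6: S(S(S(add(add(Z, SZ), add(S^4(Z), Z)))))
  step 7: S(S(S(add(SZ, add(S^4(Z), Z)))))
  step 8: S(S(S(S(add(Z, add(S^4(Z), Z))))))
  step 9: S(S(S(S(add(S^4(Z), Z)))))
  step 10: S(S(S(S(S(add(SSSZ, Z))))))
  step 11: S(S(S(S(S(S(add(SSZ, Z)))))))
  step 12: S(S(S(S(S(S(S(add(SZ, Z))))))))
  step 13: S(S(S(S(S(S(S(S(add(Z, Z)))))))))
  step 14: S^8(Z)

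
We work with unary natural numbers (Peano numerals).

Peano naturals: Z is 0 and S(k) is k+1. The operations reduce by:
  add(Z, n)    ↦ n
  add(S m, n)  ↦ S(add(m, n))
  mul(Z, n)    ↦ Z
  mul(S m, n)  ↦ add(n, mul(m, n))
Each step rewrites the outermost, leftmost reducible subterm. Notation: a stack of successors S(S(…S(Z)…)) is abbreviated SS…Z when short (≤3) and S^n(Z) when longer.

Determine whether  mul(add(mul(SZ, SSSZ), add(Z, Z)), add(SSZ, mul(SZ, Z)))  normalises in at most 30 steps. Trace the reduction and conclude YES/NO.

Answer: NO — after 30 steps the term is S(S(S(S(S(add(add(SZ, mul(SZ, Z)), mul(add(add(Z, mul(Z, SSSZ)), add(Z, Z)), add(SSZ, mul(SZ, Z))))))))), not yet normal

Derivation:
  start: mul(add(mul(SZ, SSSZ), add(Z, Z)), add(SSZ, mul(SZ, Z)))
  [1] mul(add(add(SSSZ, mul(Z, SSSZ)), add(Z, Z)), add(SSZ, mul(SZ, Z)))
  [2] mul(add(S(add(SSZ, mul(Z, SSSZ))), add(Z, Z)), add(SSZ, mul(SZ, Z)))
  [3] mul(S(add(add(SSZ, mul(Z, SSSZ)), add(Z, Z))), add(SSZ, mul(SZ, Z)))
  [4] add(add(SSZ, mul(SZ, Z)), mul(add(add(SSZ, mul(Z, SSSZ)), add(Z, Z)), add(SSZ, mul(SZ, Z))))
  [5] add(S(add(SZ, mul(SZ, Z))), mul(add(add(SSZ, mul(Z, SSSZ)), add(Z, Z)), add(SSZ, mul(SZ, Z))))
  [6] S(add(add(SZ, mul(SZ, Z)), mul(add(add(SSZ, mul(Z, SSSZ)), add(Z, Z)), add(SSZ, mul(SZ, Z)))))
  [7] S(add(S(add(Z, mul(SZ, Z))), mul(add(add(SSZ, mul(Z, SSSZ)), add(Z, Z)), add(SSZ, mul(SZ, Z)))))
  [8] S(S(add(add(Z, mul(SZ, Z)), mul(add(add(SSZ, mul(Z, SSSZ)), add(Z, Z)), add(SSZ, mul(SZ, Z))))))
  [9] S(S(add(mul(SZ, Z), mul(add(add(SSZ, mul(Z, SSSZ)), add(Z, Z)), add(SSZ, mul(SZ, Z))))))
  [10] S(S(add(add(Z, mul(Z, Z)), mul(add(add(SSZ, mul(Z, SSSZ)), add(Z, Z)), add(SSZ, mul(SZ, Z))))))
  [11] S(S(add(mul(Z, Z), mul(add(add(SSZ, mul(Z, SSSZ)), add(Z, Z)), add(SSZ, mul(SZ, Z))))))
  [12] S(S(add(Z, mul(add(add(SSZ, mul(Z, SSSZ)), add(Z, Z)), add(SSZ, mul(SZ, Z))))))
  [13] S(S(mul(add(add(SSZ, mul(Z, SSSZ)), add(Z, Z)), add(SSZ, mul(SZ, Z)))))
  [14] S(S(mul(add(S(add(SZ, mul(Z, SSSZ))), add(Z, Z)), add(SSZ, mul(SZ, Z)))))
  [15] S(S(mul(S(add(add(SZ, mul(Z, SSSZ)), add(Z, Z))), add(SSZ, mul(SZ, Z)))))
  [16] S(S(add(add(SSZ, mul(SZ, Z)), mul(add(add(SZ, mul(Z, SSSZ)), add(Z, Z)), add(SSZ, mul(SZ, Z))))))
  [17] S(S(add(S(add(SZ, mul(SZ, Z))), mul(add(add(SZ, mul(Z, SSSZ)), add(Z, Z)), add(SSZ, mul(SZ, Z))))))
  [18] S(S(S(add(add(SZ, mul(SZ, Z)), mul(add(add(SZ, mul(Z, SSSZ)), add(Z, Z)), add(SSZ, mul(SZ, Z)))))))
  [19] S(S(S(add(S(add(Z, mul(SZ, Z))), mul(add(add(SZ, mul(Z, SSSZ)), add(Z, Z)), add(SSZ, mul(SZ, Z)))))))
  [20] S(S(S(S(add(add(Z, mul(SZ, Z)), mul(add(add(SZ, mul(Z, SSSZ)), add(Z, Z)), add(SSZ, mul(SZ, Z))))))))
  [21] S(S(S(S(add(mul(SZ, Z), mul(add(add(SZ, mul(Z, SSSZ)), add(Z, Z)), add(SSZ, mul(SZ, Z))))))))
  [22] S(S(S(S(add(add(Z, mul(Z, Z)), mul(add(add(SZ, mul(Z, SSSZ)), add(Z, Z)), add(SSZ, mul(SZ, Z))))))))
  [23] S(S(S(S(add(mul(Z, Z), mul(add(add(SZ, mul(Z, SSSZ)), add(Z, Z)), add(SSZ, mul(SZ, Z))))))))
  [24] S(S(S(S(add(Z, mul(add(add(SZ, mul(Z, SSSZ)), add(Z, Z)), add(SSZ, mul(SZ, Z))))))))
  [25] S(S(S(S(mul(add(add(SZ, mul(Z, SSSZ)), add(Z, Z)), add(SSZ, mul(SZ, Z)))))))
  [26] S(S(S(S(mul(add(S(add(Z, mul(Z, SSSZ))), add(Z, Z)), add(SSZ, mul(SZ, Z)))))))
  [27] S(S(S(S(mul(S(add(add(Z, mul(Z, SSSZ)), add(Z, Z))), add(SSZ, mul(SZ, Z)))))))
  [28] S(S(S(S(add(add(SSZ, mul(SZ, Z)), mul(add(add(Z, mul(Z, SSSZ)), add(Z, Z)), add(SSZ, mul(SZ, Z))))))))
  [29] S(S(S(S(add(S(add(SZ, mul(SZ, Z))), mul(add(add(Z, mul(Z, SSSZ)), add(Z, Z)), add(SSZ, mul(SZ, Z))))))))
  [30] S(S(S(S(S(add(add(SZ, mul(SZ, Z)), mul(add(add(Z, mul(Z, SSSZ)), add(Z, Z)), add(SSZ, mul(SZ, Z)))))))))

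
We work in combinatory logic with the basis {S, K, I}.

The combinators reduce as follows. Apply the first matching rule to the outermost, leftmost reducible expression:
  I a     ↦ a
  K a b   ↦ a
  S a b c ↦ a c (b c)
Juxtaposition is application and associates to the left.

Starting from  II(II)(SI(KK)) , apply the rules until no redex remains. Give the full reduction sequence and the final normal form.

  start: II(II)(SI(KK))
  [1] I(II)(SI(KK))
  [2] II(SI(KK))
  [3] I(SI(KK))
  [4] SI(KK)

Answer: normal form = SI(KK)  (in 4 steps)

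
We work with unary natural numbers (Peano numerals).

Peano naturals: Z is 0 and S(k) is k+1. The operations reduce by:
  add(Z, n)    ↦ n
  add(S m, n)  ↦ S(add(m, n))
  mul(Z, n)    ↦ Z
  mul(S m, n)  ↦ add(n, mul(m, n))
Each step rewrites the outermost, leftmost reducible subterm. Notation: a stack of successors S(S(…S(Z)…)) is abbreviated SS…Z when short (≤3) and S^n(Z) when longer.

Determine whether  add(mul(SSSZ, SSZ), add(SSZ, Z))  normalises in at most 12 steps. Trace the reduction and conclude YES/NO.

Answer: NO — after 12 steps the term is S(S(S(S(add(mul(SZ, SSZ), add(SSZ, Z)))))), not yet normal

Working:
  start: add(mul(SSSZ, SSZ), add(SSZ, Z))
  step 1: add(add(SSZ, mul(SSZ, SSZ)), add(SSZ, Z))
  step 2: add(S(add(SZ, mul(SSZ, SSZ))), add(SSZ, Z))
  step 3: S(add(add(SZ, mul(SSZ, SSZ)), add(SSZ, Z)))
  step 4: S(add(S(add(Z, mul(SSZ, SSZ))), add(SSZ, Z)))
  step 5: S(S(add(add(Z, mul(SSZ, SSZ)), add(SSZ, Z))))
  step 6: S(S(add(mul(SSZ, SSZ), add(SSZ, Z))))
  step 7: S(S(add(add(SSZ, mul(SZ, SSZ)), add(SSZ, Z))))
  step 8: S(S(add(S(add(SZ, mul(SZ, SSZ))), add(SSZ, Z))))
  step 9: S(S(S(add(add(SZ, mul(SZ, SSZ)), add(SSZ, Z)))))
  step 10: S(S(S(add(S(add(Z, mul(SZ, SSZ))), add(SSZ, Z)))))
  step 11: S(S(S(S(add(add(Z, mul(SZ, SSZ)), add(SSZ, Z))))))
  step 12: S(S(S(S(add(mul(SZ, SSZ), add(SSZ, Z))))))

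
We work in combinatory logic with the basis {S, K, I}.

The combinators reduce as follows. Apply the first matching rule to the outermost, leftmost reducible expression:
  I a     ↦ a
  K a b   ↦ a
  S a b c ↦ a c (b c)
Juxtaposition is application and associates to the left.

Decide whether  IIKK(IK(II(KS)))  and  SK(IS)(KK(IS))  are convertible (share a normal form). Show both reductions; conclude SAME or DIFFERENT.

Term A:
  start: IIKK(IK(II(KS)))
  step 1: IKK(IK(II(KS)))
  step 2: KK(IK(II(KS)))
  step 3: K

Term B:
  start: SK(IS)(KK(IS))
  step 1: K(KK(IS))(IS(KK(IS)))
  step 2: KK(IS)
  step 3: K

Answer: SAME — A ⇓ K, B ⇓ K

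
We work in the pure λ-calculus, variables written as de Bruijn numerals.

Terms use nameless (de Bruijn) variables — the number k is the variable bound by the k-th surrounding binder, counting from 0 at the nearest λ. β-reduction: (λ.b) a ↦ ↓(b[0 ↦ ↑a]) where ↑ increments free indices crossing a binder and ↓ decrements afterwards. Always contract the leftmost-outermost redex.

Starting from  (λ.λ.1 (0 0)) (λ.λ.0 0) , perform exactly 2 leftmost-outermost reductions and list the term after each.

  start: (λ.λ.1 (0 0)) (λ.λ.0 0)
  →1  λ.(λ.λ.0 0) (0 0)
  →2  λ.λ.0 0

Answer: after 2 steps: λ.λ.0 0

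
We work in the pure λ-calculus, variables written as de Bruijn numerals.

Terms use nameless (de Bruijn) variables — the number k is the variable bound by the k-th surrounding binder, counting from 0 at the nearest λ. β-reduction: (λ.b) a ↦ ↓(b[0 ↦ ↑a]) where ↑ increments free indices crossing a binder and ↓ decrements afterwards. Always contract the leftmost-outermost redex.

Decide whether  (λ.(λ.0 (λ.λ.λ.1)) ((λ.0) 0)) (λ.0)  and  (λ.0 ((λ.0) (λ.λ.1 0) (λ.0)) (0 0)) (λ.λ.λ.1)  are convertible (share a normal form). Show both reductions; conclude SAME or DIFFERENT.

Answer: SAME — A ⇓ λ.λ.λ.1, B ⇓ λ.λ.λ.1

Working:
Term A:
  start: (λ.(λ.0 (λ.λ.λ.1)) ((λ.0) 0)) (λ.0)
  [1] (λ.0 (λ.λ.λ.1)) ((λ.0) (λ.0))
  [2] (λ.0) (λ.0) (λ.λ.λ.1)
  [3] (λ.0) (λ.λ.λ.1)
  [4] λ.λ.λ.1

Term B:
  start: (λ.0 ((λ.0) (λ.λ.1 0) (λ.0)) (0 0)) (λ.λ.λ.1)
  [1] (λ.λ.λ.1) ((λ.0) (λ.λ.1 0) (λ.0)) ((λ.λ.λ.1) (λ.λ.λ.1))
  [2] (λ.λ.1) ((λ.λ.λ.1) (λ.λ.λ.1))
  [3] λ.(λ.λ.λ.1) (λ.λ.λ.1)
  [4] λ.λ.λ.1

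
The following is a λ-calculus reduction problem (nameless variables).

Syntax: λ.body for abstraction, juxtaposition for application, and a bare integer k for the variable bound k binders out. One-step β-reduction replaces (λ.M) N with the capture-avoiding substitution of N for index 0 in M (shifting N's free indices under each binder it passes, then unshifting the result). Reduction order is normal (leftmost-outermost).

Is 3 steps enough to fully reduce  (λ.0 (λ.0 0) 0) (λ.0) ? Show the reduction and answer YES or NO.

Answer: NO — after 3 steps the term is (λ.0) (λ.0), not yet normal

Derivation:
  start: (λ.0 (λ.0 0) 0) (λ.0)
  step 1: (λ.0) (λ.0 0) (λ.0)
  step 2: (λ.0 0) (λ.0)
  step 3: (λ.0) (λ.0)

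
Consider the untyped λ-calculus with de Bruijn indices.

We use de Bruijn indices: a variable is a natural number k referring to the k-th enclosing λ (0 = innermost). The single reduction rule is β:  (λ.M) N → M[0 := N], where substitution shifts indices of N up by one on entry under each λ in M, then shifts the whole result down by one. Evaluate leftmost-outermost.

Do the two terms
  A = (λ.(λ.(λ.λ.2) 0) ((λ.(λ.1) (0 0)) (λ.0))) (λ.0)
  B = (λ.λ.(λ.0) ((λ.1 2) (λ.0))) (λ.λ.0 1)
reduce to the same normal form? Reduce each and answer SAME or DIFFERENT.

Answer: DIFFERENT — A ⇓ λ.λ.0, B ⇓ λ.0 (λ.λ.0 1)

Working:
Term A:
  start: (λ.(λ.(λ.λ.2) 0) ((λ.(λ.1) (0 0)) (λ.0))) (λ.0)
  [1] (λ.(λ.λ.2) 0) ((λ.(λ.1) (0 0)) (λ.0))
  [2] (λ.λ.(λ.(λ.1) (0 0)) (λ.0)) ((λ.(λ.1) (0 0)) (λ.0))
  [3] λ.(λ.(λ.1) (0 0)) (λ.0)
  [4] λ.(λ.λ.0) ((λ.0) (λ.0))
  [5] λ.λ.0

Term B:
  start: (λ.λ.(λ.0) ((λ.1 2) (λ.0))) (λ.λ.0 1)
  [1] λ.(λ.0) ((λ.1 (λ.λ.0 1)) (λ.0))
  [2] λ.(λ.1 (λ.λ.0 1)) (λ.0)
  [3] λ.0 (λ.λ.0 1)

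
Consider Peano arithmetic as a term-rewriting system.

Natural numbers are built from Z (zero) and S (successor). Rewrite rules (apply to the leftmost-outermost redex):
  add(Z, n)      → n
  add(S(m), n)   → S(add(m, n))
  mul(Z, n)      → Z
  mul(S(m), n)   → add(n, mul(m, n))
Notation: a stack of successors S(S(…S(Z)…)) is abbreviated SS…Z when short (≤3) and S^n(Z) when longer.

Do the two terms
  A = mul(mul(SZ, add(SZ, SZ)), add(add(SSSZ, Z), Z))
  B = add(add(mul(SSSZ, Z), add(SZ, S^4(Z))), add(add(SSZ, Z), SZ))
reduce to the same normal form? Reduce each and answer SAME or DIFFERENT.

Answer: DIFFERENT — A ⇓ S^6(Z), B ⇓ S^8(Z)

Derivation:
Term A:
  start: mul(mul(SZ, add(SZ, SZ)), add(add(SSSZ, Z), Z))
  [1] mul(add(add(SZ, SZ), mul(Z, add(SZ, SZ))), add(add(SSSZ, Z), Z))
  [2] mul(add(S(add(Z, SZ)), mul(Z, add(SZ, SZ))), add(add(SSSZ, Z), Z))
  [3] mul(S(add(add(Z, SZ), mul(Z, add(SZ, SZ)))), add(add(SSSZ, Z), Z))
  [4] add(add(add(SSSZ, Z), Z), mul(add(add(Z, SZ), mul(Z, add(SZ, SZ))), add(add(SSSZ, Z), Z)))
  [5] add(add(S(add(SSZ, Z)), Z), mul(add(add(Z, SZ), mul(Z, add(SZ, SZ))), add(add(SSSZ, Z), Z)))
  [6] add(S(add(add(SSZ, Z), Z)), mul(add(add(Z, SZ), mul(Z, add(SZ, SZ))), add(add(SSSZ, Z), Z)))
  [7] S(add(add(add(SSZ, Z), Z), mul(add(add(Z, SZ), mul(Z, add(SZ, SZ))), add(add(SSSZ, Z), Z))))
  [8] S(add(add(S(add(SZ, Z)), Z), mul(add(add(Z, SZ), mul(Z, add(SZ, SZ))), add(add(SSSZ, Z), Z))))
  [9] S(add(S(add(add(SZ, Z), Z)), mul(add(add(Z, SZ), mul(Z, add(SZ, SZ))), add(add(SSSZ, Z), Z))))
  [10] S(S(add(add(add(SZ, Z), Z), mul(add(add(Z, SZ), mul(Z, add(SZ, SZ))), add(add(SSSZ, Z), Z)))))
  [11] S(S(add(add(S(add(Z, Z)), Z), mul(add(add(Z, SZ), mul(Z, add(SZ, SZ))), add(add(SSSZ, Z), Z)))))
  [12] S(S(add(S(add(add(Z, Z), Z)), mul(add(add(Z, SZ), mul(Z, add(SZ, SZ))), add(add(SSSZ, Z), Z)))))
  [13] S(S(S(add(add(add(Z, Z), Z), mul(add(add(Z, SZ), mul(Z, add(SZ, SZ))), add(add(SSSZ, Z), Z))))))
  [14] S(S(S(add(add(Z, Z), mul(add(add(Z, SZ), mul(Z, add(SZ, SZ))), add(add(SSSZ, Z), Z))))))
  [15] S(S(S(add(Z, mul(add(add(Z, SZ), mul(Z, add(SZ, SZ))), add(add(SSSZ, Z), Z))))))
  [16] S(S(S(mul(add(add(Z, SZ), mul(Z, add(SZ, SZ))), add(add(SSSZ, Z), Z)))))
  [17] S(S(S(mul(add(SZ, mul(Z, add(SZ, SZ))), add(add(SSSZ, Z), Z)))))
  [18] S(S(S(mul(S(add(Z, mul(Z, add(SZ, SZ)))), add(add(SSSZ, Z), Z)))))
  [19] S(S(S(add(add(add(SSSZ, Z), Z), mul(add(Z, mul(Z, add(SZ, SZ))), add(add(SSSZ, Z), Z))))))
  [20] S(S(S(add(add(S(add(SSZ, Z)), Z), mul(add(Z, mul(Z, add(SZ, SZ))), add(add(SSSZ, Z), Z))))))
  [21] S(S(S(add(S(add(add(SSZ, Z), Z)), mul(add(Z, mul(Z, add(SZ, SZ))), add(add(SSSZ, Z), Z))))))
  [22] S(S(S(S(add(add(add(SSZ, Z), Z), mul(add(Z, mul(Z, add(SZ, SZ))), add(add(SSSZ, Z), Z)))))))
  [23] S(S(S(S(add(add(S(add(SZ, Z)), Z), mul(add(Z, mul(Z, add(SZ, SZ))), add(add(SSSZ, Z), Z)))))))
  [24] S(S(S(S(add(S(add(add(SZ, Z), Z)), mul(add(Z, mul(Z, add(SZ, SZ))), add(add(SSSZ, Z), Z)))))))
  [25] S(S(S(S(S(add(add(add(SZ, Z), Z), mul(add(Z, mul(Z, add(SZ, SZ))), add(add(SSSZ, Z), Z))))))))
  [26] S(S(S(S(S(add(add(S(add(Z, Z)), Z), mul(add(Z, mul(Z, add(SZ, SZ))), add(add(SSSZ, Z), Z))))))))
  [27] S(S(S(S(S(add(S(add(add(Z, Z), Z)), mul(add(Z, mul(Z, add(SZ, SZ))), add(add(SSSZ, Z), Z))))))))
  [28] S(S(S(S(S(S(add(add(add(Z, Z), Z), mul(add(Z, mul(Z, add(SZ, SZ))), add(add(SSSZ, Z), Z)))))))))
  [29] S(S(S(S(S(S(add(add(Z, Z), mul(add(Z, mul(Z, add(SZ, SZ))), add(add(SSSZ, Z), Z)))))))))
  [30] S(S(S(S(S(S(add(Z, mul(add(Z, mul(Z, add(SZ, SZ))), add(add(SSSZ, Z), Z)))))))))
  [31] S(S(S(S(S(S(mul(add(Z, mul(Z, add(SZ, SZ))), add(add(SSSZ, Z), Z))))))))
  [32] S(S(S(S(S(S(mul(mul(Z, add(SZ, SZ)), add(add(SSSZ, Z), Z))))))))
  [33] S(S(S(S(S(S(mul(Z, add(add(SSSZ, Z), Z))))))))
  [34] S^6(Z)

Term B:
  start: add(add(mul(SSSZ, Z), add(SZ, S^4(Z))), add(add(SSZ, Z), SZ))
  [1] add(add(add(Z, mul(SSZ, Z)), add(SZ, S^4(Z))), add(add(SSZ, Z), SZ))
  [2] add(add(mul(SSZ, Z), add(SZ, S^4(Z))), add(add(SSZ, Z), SZ))
  [3] add(add(add(Z, mul(SZ, Z)), add(SZ, S^4(Z))), add(add(SSZ, Z), SZ))
  [4] add(add(mul(SZ, Z), add(SZ, S^4(Z))), add(add(SSZ, Z), SZ))
  [5] add(add(add(Z, mul(Z, Z)), add(SZ, S^4(Z))), add(add(SSZ, Z), SZ))
  [6] add(add(mul(Z, Z), add(SZ, S^4(Z))), add(add(SSZ, Z), SZ))
  [7] add(add(Z, add(SZ, S^4(Z))), add(add(SSZ, Z), SZ))
  [8] add(add(SZ, S^4(Z)), add(add(SSZ, Z), SZ))
  [9] add(S(add(Z, S^4(Z))), add(add(SSZ, Z), SZ))
  [10] S(add(add(Z, S^4(Z)), add(add(SSZ, Z), SZ)))
  [11] S(add(S^4(Z), add(add(SSZ, Z), SZ)))
  [12] S(S(add(SSSZ, add(add(SSZ, Z), SZ))))
  [13] S(S(S(add(SSZ, add(add(SSZ, Z), SZ)))))
  [14] S(S(S(S(add(SZ, add(add(SSZ, Z), SZ))))))
  [15] S(S(S(S(S(add(Z, add(add(SSZ, Z), SZ)))))))
  [16] S(S(S(S(S(add(add(SSZ, Z), SZ))))))
  [17] S(S(S(S(S(add(S(add(SZ, Z)), SZ))))))
  [18] S(S(S(S(S(S(add(add(SZ, Z), SZ)))))))
  [19] S(S(S(S(S(S(add(S(add(Z, Z)), SZ)))))))
  [20] S(S(S(S(S(S(S(add(add(Z, Z), SZ))))))))
  [21] S(S(S(S(S(S(S(add(Z, SZ))))))))
  [22] S^8(Z)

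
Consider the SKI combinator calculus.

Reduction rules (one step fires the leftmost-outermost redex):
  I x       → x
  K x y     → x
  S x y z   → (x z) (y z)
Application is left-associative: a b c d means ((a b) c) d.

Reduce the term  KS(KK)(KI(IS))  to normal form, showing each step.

  start: KS(KK)(KI(IS))
  [1] S(KI(IS))
  [2] SI

Answer: normal form = SI  (in 2 steps)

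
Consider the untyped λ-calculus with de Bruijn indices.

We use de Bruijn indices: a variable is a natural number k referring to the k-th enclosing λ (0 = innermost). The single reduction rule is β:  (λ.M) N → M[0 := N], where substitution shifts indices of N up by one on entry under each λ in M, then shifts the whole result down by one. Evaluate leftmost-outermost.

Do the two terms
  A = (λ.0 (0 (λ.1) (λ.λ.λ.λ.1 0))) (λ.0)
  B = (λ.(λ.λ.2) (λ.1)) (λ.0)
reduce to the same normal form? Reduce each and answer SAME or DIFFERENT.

Term A:
  start: (λ.0 (0 (λ.1) (λ.λ.λ.λ.1 0))) (λ.0)
  [1] (λ.0) ((λ.0) (λ.λ.0) (λ.λ.λ.λ.1 0))
  [2] (λ.0) (λ.λ.0) (λ.λ.λ.λ.1 0)
  [3] (λ.λ.0) (λ.λ.λ.λ.1 0)
  [4] λ.0

Term B:
  start: (λ.(λ.λ.2) (λ.1)) (λ.0)
  [1] (λ.λ.λ.0) (λ.λ.0)
  [2] λ.λ.0

Answer: DIFFERENT — A ⇓ λ.0, B ⇓ λ.λ.0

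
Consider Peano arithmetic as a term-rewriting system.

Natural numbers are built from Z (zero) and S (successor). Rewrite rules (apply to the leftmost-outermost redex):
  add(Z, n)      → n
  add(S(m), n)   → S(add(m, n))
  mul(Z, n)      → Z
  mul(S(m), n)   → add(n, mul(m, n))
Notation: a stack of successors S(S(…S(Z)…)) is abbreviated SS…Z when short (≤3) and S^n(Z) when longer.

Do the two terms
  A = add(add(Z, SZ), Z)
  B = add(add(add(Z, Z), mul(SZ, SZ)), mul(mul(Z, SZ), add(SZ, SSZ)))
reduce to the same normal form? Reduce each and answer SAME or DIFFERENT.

Answer: SAME — A ⇓ SZ, B ⇓ SZ

Reduction:
Term A:
  start: add(add(Z, SZ), Z)
  [1] add(SZ, Z)
  [2] S(add(Z, Z))
  [3] SZ

Term B:
  start: add(add(add(Z, Z), mul(SZ, SZ)), mul(mul(Z, SZ), add(SZ, SSZ)))
  [1] add(add(Z, mul(SZ, SZ)), mul(mul(Z, SZ), add(SZ, SSZ)))
  [2] add(mul(SZ, SZ), mul(mul(Z, SZ), add(SZ, SSZ)))
  [3] add(add(SZ, mul(Z, SZ)), mul(mul(Z, SZ), add(SZ, SSZ)))
  [4] add(S(add(Z, mul(Z, SZ))), mul(mul(Z, SZ), add(SZ, SSZ)))
  [5] S(add(add(Z, mul(Z, SZ)), mul(mul(Z, SZ), add(SZ, SSZ))))
  [6] S(add(mul(Z, SZ), mul(mul(Z, SZ), add(SZ, SSZ))))
  [7] S(add(Z, mul(mul(Z, SZ), add(SZ, SSZ))))
  [8] S(mul(mul(Z, SZ), add(SZ, SSZ)))
  [9] S(mul(Z, add(SZ, SSZ)))
  [10] SZ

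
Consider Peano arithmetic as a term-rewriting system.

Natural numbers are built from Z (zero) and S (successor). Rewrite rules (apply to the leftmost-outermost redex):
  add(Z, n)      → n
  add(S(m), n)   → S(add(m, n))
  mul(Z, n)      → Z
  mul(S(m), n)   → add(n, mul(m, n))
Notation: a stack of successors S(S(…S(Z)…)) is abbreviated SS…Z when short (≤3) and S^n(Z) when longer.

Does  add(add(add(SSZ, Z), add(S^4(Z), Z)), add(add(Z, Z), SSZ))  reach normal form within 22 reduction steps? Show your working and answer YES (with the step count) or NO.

  start: add(add(add(SSZ, Z), add(S^4(Z), Z)), add(add(Z, Z), SSZ))
  →1  add(add(S(add(SZ, Z)), add(S^4(Z), Z)), add(add(Z, Z), SSZ))
  →2  add(S(add(add(SZ, Z), add(S^4(Z), Z))), add(add(Z, Z), SSZ))
  →3  S(add(add(add(SZ, Z), add(S^4(Z), Z)), add(add(Z, Z), SSZ)))
  →4  S(add(add(S(add(Z, Z)), add(S^4(Z), Z)), add(add(Z, Z), SSZ)))
  →5  S(add(S(add(add(Z, Z), add(S^4(Z), Z))), add(add(Z, Z), SSZ)))
  →6  S(S(add(add(add(Z, Z), add(S^4(Z), Z)), add(add(Z, Z), SSZ))))
  →7  S(S(add(add(Z, add(S^4(Z), Z)), add(add(Z, Z), SSZ))))
  →8  S(S(add(add(S^4(Z), Z), add(add(Z, Z), SSZ))))
  →9  S(S(add(S(add(SSSZ, Z)), add(add(Z, Z), SSZ))))
  →10  S(S(S(add(add(SSSZ, Z), add(add(Z, Z), SSZ)))))
  →11  S(S(S(add(S(add(SSZ, Z)), add(add(Z, Z), SSZ)))))
  →12  S(S(S(S(add(add(SSZ, Z), add(add(Z, Z), SSZ))))))
  →13  S(S(S(S(add(S(add(SZ, Z)), add(add(Z, Z), SSZ))))))
  →14  S(S(S(S(S(add(add(SZ, Z), add(add(Z, Z), SSZ)))))))
  →15  S(S(S(S(S(add(S(add(Z, Z)), add(add(Z, Z), SSZ)))))))
  →16  S(S(S(S(S(S(add(add(Z, Z), add(add(Z, Z), SSZ))))))))
  →17  S(S(S(S(S(S(add(Z, add(add(Z, Z), SSZ))))))))
  →18  S(S(S(S(S(S(add(add(Z, Z), SSZ)))))))
  →19  S(S(S(S(S(S(add(Z, SSZ)))))))
  →20  S^8(Z)

Answer: YES — reaches normal form S^8(Z) in 20 ≤ 22 steps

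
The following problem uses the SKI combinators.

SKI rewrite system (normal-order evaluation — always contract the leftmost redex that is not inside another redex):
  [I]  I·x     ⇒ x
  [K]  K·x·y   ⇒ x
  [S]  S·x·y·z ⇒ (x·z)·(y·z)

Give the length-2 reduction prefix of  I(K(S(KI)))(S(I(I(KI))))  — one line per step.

Answer: after 2 steps: S(KI)

Working:
  start: I(K(S(KI)))(S(I(I(KI))))
  →1  K(S(KI))(S(I(I(KI))))
  →2  S(KI)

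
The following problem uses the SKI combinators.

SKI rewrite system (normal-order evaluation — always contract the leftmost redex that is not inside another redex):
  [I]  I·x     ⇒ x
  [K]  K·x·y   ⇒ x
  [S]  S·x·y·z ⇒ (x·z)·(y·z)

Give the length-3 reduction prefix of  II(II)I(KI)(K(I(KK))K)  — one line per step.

Answer: after 3 steps: II(KI)(K(I(KK))K)

Derivation:
  start: II(II)I(KI)(K(I(KK))K)
  →1  I(II)I(KI)(K(I(KK))K)
  →2  III(KI)(K(I(KK))K)
  →3  II(KI)(K(I(KK))K)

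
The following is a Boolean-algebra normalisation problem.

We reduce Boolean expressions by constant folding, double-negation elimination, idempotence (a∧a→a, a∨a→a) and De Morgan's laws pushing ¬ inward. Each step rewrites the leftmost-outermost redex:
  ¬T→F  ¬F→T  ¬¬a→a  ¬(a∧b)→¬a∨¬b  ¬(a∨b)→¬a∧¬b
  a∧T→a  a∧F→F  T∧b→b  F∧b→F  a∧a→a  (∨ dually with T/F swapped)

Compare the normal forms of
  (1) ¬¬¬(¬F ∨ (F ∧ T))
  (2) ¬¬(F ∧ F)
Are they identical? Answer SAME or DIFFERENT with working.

Term A:
  start: ¬¬¬(¬F ∨ (F ∧ T))
  →1  ¬(¬F ∨ (F ∧ T))
  →2  ¬¬F ∧ ¬(F ∧ T)
  →3  F ∧ ¬(F ∧ T)
  →4  F

Term B:
  start: ¬¬(F ∧ F)
  →1  F ∧ F
  →2  F

Answer: SAME — A ⇓ F, B ⇓ F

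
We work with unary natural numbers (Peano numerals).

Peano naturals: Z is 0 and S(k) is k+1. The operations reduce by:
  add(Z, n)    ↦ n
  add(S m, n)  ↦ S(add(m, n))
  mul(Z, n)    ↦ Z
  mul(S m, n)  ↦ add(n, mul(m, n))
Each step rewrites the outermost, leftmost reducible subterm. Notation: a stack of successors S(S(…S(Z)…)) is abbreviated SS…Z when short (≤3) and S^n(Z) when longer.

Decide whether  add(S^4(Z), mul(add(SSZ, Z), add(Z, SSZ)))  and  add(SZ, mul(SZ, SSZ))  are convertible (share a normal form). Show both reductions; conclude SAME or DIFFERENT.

Term A:
  start: add(S^4(Z), mul(add(SSZ, Z), add(Z, SSZ)))
  step 1: S(add(SSSZ, mul(add(SSZ, Z), add(Z, SSZ))))
  step 2: S(S(add(SSZ, mul(add(SSZ, Z), add(Z, SSZ)))))
  step 3: S(S(S(add(SZ, mul(add(SSZ, Z), add(Z, SSZ))))))
  step 4: S(S(S(S(add(Z, mul(add(SSZ, Z), add(Z, SSZ)))))))
  step 5: S(S(S(S(mul(add(SSZ, Z), add(Z, SSZ))))))
  step 6: S(S(S(S(mul(S(add(SZ, Z)), add(Z, SSZ))))))
  step 7: S(S(S(S(add(add(Z, SSZ), mul(add(SZ, Z), add(Z, SSZ)))))))
  step 8: S(S(S(S(add(SSZ, mul(add(SZ, Z), add(Z, SSZ)))))))
  step 9: S(S(S(S(S(add(SZ, mul(add(SZ, Z), add(Z, SSZ))))))))
  step 10: S(S(S(S(S(S(add(Z, mul(add(SZ, Z), add(Z, SSZ)))))))))
  step 11: S(S(S(S(S(S(mul(add(SZ, Z), add(Z, SSZ))))))))
  step 12: S(S(S(S(S(S(mul(S(add(Z, Z)), add(Z, SSZ))))))))
  step 13: S(S(S(S(S(S(add(add(Z, SSZ), mul(add(Z, Z), add(Z, SSZ)))))))))
  step 14: S(S(S(S(S(S(add(SSZ, mul(add(Z, Z), add(Z, SSZ)))))))))
  step 15: S(S(S(S(S(S(S(add(SZ, mul(add(Z, Z), add(Z, SSZ))))))))))
  step 16: S(S(S(S(S(S(S(S(add(Z, mul(add(Z, Z), add(Z, SSZ)))))))))))
  step 17: S(S(S(S(S(S(S(S(mul(add(Z, Z), add(Z, SSZ))))))))))
  step 18: S(S(S(S(S(S(S(S(mul(Z, add(Z, SSZ))))))))))
  step 19: S^8(Z)

Term B:
  start: add(SZ, mul(SZ, SSZ))
  step 1: S(add(Z, mul(SZ, SSZ)))
  step 2: S(mul(SZ, SSZ))
  step 3: S(add(SSZ, mul(Z, SSZ)))
  step 4: S(S(add(SZ, mul(Z, SSZ))))
  step 5: S(S(S(add(Z, mul(Z, SSZ)))))
  step 6: S(S(S(mul(Z, SSZ))))
  step 7: SSSZ

Answer: DIFFERENT — A ⇓ S^8(Z), B ⇓ SSSZ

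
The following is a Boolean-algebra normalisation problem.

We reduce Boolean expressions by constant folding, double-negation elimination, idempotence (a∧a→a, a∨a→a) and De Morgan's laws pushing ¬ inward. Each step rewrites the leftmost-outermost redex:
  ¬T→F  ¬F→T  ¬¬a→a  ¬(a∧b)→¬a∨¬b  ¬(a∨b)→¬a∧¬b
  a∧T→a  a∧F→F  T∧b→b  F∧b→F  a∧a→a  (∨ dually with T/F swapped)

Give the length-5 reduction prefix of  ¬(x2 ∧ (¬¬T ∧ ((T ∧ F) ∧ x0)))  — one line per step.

  start: ¬(x2 ∧ (¬¬T ∧ ((T ∧ F) ∧ x0)))
  →1  ¬x2 ∨ ¬(¬¬T ∧ ((T ∧ F) ∧ x0))
  →2  ¬x2 ∨ (¬¬¬T ∨ ¬((T ∧ F) ∧ x0))
  →3  ¬x2 ∨ (¬T ∨ ¬((T ∧ F) ∧ x0))
  →4  ¬x2 ∨ (F ∨ ¬((T ∧ F) ∧ x0))
  →5  ¬x2 ∨ ¬((T ∧ F) ∧ x0)

Answer: after 5 steps: ¬x2 ∨ ¬((T ∧ F) ∧ x0)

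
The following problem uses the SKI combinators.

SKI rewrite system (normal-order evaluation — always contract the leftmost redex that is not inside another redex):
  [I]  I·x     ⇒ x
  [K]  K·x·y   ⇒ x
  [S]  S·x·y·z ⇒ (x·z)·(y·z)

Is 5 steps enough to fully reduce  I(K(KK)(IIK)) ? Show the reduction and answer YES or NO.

  start: I(K(KK)(IIK))
  [1] K(KK)(IIK)
  [2] KK

Answer: YES — reaches normal form KK in 2 ≤ 5 steps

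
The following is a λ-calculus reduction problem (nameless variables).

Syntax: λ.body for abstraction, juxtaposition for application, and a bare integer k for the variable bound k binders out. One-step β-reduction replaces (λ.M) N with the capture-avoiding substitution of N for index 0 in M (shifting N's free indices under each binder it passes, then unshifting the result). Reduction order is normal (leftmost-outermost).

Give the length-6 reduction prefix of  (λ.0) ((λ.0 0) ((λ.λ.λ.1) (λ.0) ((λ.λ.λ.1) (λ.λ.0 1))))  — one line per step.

  start: (λ.0) ((λ.0 0) ((λ.λ.λ.1) (λ.0) ((λ.λ.λ.1) (λ.λ.0 1))))
  [1] (λ.0 0) ((λ.λ.λ.1) (λ.0) ((λ.λ.λ.1) (λ.λ.0 1)))
  [2] (λ.λ.λ.1) (λ.0) ((λ.λ.λ.1) (λ.λ.0 1)) ((λ.λ.λ.1) (λ.0) ((λ.λ.λ.1) (λ.λ.0 1)))
  [3] (λ.λ.1) ((λ.λ.λ.1) (λ.λ.0 1)) ((λ.λ.λ.1) (λ.0) ((λ.λ.λ.1) (λ.λ.0 1)))
  [4] (λ.(λ.λ.λ.1) (λ.λ.0 1)) ((λ.λ.λ.1) (λ.0) ((λ.λ.λ.1) (λ.λ.0 1)))
  [5] (λ.λ.λ.1) (λ.λ.0 1)
  [6] λ.λ.1

Answer: after 6 steps: λ.λ.1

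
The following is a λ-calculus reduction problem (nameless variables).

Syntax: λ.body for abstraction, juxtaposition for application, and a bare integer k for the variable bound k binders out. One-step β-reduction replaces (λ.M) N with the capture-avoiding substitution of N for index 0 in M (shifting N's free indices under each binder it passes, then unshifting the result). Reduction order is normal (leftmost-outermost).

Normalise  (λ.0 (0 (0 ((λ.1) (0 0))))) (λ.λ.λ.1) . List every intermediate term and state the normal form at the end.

Answer: normal form = λ.λ.1  (in 2 steps)

Reduction:
  start: (λ.0 (0 (0 ((λ.1) (0 0))))) (λ.λ.λ.1)
  step 1: (λ.λ.λ.1) ((λ.λ.λ.1) ((λ.λ.λ.1) ((λ.λ.λ.λ.1) ((λ.λ.λ.1) (λ.λ.λ.1)))))
  step 2: λ.λ.1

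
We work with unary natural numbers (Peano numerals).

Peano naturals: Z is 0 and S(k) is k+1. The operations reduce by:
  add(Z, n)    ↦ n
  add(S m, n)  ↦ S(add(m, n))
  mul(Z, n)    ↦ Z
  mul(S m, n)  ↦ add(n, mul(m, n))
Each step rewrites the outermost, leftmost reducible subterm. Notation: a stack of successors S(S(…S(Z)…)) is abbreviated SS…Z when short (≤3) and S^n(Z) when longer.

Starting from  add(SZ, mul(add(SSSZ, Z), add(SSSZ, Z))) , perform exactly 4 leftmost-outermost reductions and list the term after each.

  start: add(SZ, mul(add(SSSZ, Z), add(SSSZ, Z)))
  →1  S(add(Z, mul(add(SSSZ, Z), add(SSSZ, Z))))
  →2  S(mul(add(SSSZ, Z), add(SSSZ, Z)))
  →3  S(mul(S(add(SSZ, Z)), add(SSSZ, Z)))
  →4  S(add(add(SSSZ, Z), mul(add(SSZ, Z), add(SSSZ, Z))))

Answer: after 4 steps: S(add(add(SSSZ, Z), mul(add(SSZ, Z), add(SSSZ, Z))))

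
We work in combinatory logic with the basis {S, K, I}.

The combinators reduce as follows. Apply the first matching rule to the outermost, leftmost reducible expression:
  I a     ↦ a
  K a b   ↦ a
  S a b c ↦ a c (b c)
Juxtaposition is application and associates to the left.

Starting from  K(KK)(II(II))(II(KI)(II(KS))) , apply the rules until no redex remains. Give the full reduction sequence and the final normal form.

  start: K(KK)(II(II))(II(KI)(II(KS)))
  step 1: KK(II(KI)(II(KS)))
  step 2: K

Answer: normal form = K  (in 2 steps)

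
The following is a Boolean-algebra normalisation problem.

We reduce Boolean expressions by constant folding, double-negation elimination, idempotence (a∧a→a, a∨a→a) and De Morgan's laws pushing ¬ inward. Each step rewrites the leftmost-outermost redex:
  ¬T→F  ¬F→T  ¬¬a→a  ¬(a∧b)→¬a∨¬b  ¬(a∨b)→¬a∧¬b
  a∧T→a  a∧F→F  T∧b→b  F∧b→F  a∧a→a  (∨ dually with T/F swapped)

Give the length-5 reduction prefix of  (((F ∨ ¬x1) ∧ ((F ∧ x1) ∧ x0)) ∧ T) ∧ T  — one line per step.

Answer: after 5 steps: ¬x1 ∧ F

Reduction:
  start: (((F ∨ ¬x1) ∧ ((F ∧ x1) ∧ x0)) ∧ T) ∧ T
  →1  ((F ∨ ¬x1) ∧ ((F ∧ x1) ∧ x0)) ∧ T
  →2  (F ∨ ¬x1) ∧ ((F ∧ x1) ∧ x0)
  →3  ¬x1 ∧ ((F ∧ x1) ∧ x0)
  →4  ¬x1 ∧ (F ∧ x0)
  →5  ¬x1 ∧ F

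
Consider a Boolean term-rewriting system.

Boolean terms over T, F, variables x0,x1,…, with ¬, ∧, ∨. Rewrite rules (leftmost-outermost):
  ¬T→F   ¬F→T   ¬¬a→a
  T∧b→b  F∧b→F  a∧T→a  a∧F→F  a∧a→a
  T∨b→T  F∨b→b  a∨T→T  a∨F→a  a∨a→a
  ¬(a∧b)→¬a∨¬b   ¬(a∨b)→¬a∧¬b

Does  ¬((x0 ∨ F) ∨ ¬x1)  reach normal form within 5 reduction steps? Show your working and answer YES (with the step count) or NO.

  start: ¬((x0 ∨ F) ∨ ¬x1)
  step 1: ¬(x0 ∨ F) ∧ ¬¬x1
  step 2: (¬x0 ∧ ¬F) ∧ ¬¬x1
  step 3: (¬x0 ∧ T) ∧ ¬¬x1
  step 4: ¬x0 ∧ ¬¬x1
  step 5: ¬x0 ∧ x1

Answer: YES — reaches normal form ¬x0 ∧ x1 in 5 ≤ 5 steps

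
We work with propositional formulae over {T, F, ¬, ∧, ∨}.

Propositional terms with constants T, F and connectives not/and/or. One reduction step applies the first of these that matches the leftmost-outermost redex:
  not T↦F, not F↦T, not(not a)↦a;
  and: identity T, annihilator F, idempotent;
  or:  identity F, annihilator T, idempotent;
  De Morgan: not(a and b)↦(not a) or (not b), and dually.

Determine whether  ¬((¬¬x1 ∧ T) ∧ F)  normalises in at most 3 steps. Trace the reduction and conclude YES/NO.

  start: ¬((¬¬x1 ∧ T) ∧ F)
  step 1: ¬(¬¬x1 ∧ T) ∨ ¬F
  step 2: (¬¬¬x1 ∨ ¬T) ∨ ¬F
  step 3: (¬x1 ∨ ¬T) ∨ ¬F

Answer: NO — after 3 steps the term is (¬x1 ∨ ¬T) ∨ ¬F, not yet normal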